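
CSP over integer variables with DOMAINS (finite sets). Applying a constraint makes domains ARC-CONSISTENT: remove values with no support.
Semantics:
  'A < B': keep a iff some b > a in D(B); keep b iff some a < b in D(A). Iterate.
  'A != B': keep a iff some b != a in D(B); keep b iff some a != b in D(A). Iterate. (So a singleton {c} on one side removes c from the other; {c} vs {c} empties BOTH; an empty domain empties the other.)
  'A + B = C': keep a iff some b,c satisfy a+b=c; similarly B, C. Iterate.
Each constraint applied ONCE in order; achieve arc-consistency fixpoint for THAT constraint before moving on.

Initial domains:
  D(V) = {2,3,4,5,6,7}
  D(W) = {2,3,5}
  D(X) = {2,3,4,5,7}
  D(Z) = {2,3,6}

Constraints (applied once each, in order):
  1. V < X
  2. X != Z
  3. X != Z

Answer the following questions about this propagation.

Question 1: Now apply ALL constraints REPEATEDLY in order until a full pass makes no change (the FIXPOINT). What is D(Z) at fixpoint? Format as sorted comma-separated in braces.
pass 0 (initial): D(Z)={2,3,6}
pass 1: V {2,3,4,5,6,7}->{2,3,4,5,6}; X {2,3,4,5,7}->{3,4,5,7}
pass 2: no change
Fixpoint after 2 passes: D(Z) = {2,3,6}

Answer: {2,3,6}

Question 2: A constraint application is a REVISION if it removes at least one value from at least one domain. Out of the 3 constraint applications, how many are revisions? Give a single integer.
Answer: 1

Derivation:
Constraint 1 (V < X) on D(V)={2,3,4,5,6,7} D(X)={2,3,4,5,7}: V {2,3,4,5,6,7}->{2,3,4,5,6}; X {2,3,4,5,7}->{3,4,5,7} => REVISION
Constraint 2 (X != Z) on D(X)={3,4,5,7} D(Z)={2,3,6}: no change => not a revision
Constraint 3 (X != Z) on D(X)={3,4,5,7} D(Z)={2,3,6}: no change => not a revision
Total revisions = 1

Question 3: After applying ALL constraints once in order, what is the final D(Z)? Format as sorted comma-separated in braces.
Answer: {2,3,6}

Derivation:
Constraint 1 (V < X) on D(V)={2,3,4,5,6,7} D(X)={2,3,4,5,7}: V {2,3,4,5,6,7}->{2,3,4,5,6}; X {2,3,4,5,7}->{3,4,5,7}
Constraint 2 (X != Z) on D(X)={3,4,5,7} D(Z)={2,3,6}: no change
Constraint 3 (X != Z) on D(X)={3,4,5,7} D(Z)={2,3,6}: no change
So after all 3 constraints: D(Z) = {2,3,6}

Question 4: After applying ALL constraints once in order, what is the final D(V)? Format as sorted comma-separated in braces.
Answer: {2,3,4,5,6}

Derivation:
Constraint 1 (V < X) on D(V)={2,3,4,5,6,7} D(X)={2,3,4,5,7}: V {2,3,4,5,6,7}->{2,3,4,5,6}; X {2,3,4,5,7}->{3,4,5,7}
Constraint 2 (X != Z) on D(X)={3,4,5,7} D(Z)={2,3,6}: no change
Constraint 3 (X != Z) on D(X)={3,4,5,7} D(Z)={2,3,6}: no change
So after all 3 constraints: D(V) = {2,3,4,5,6}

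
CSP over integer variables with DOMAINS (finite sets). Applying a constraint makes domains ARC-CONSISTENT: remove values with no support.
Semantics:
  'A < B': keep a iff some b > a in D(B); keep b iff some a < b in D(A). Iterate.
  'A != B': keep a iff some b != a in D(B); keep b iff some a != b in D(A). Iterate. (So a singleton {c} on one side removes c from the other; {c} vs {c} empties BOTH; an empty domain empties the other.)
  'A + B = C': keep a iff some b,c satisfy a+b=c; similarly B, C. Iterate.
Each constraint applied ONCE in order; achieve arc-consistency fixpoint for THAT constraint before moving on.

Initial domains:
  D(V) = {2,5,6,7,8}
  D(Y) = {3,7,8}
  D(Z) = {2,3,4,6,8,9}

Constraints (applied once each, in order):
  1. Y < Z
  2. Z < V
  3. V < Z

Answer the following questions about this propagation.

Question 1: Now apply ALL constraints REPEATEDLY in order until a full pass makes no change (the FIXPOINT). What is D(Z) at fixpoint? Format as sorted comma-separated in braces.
pass 0 (initial): D(Z)={2,3,4,6,8,9}
pass 1: V {2,5,6,7,8}->{5}; Z {2,3,4,6,8,9}->{6}
pass 2: V {5}->{}; Y {3,7,8}->{3}; Z {6}->{}
pass 3: Y {3}->{}
pass 4: no change
Fixpoint after 4 passes: D(Z) = {}

Answer: {}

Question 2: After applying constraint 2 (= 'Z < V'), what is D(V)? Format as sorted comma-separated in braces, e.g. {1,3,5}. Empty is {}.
Constraint 1 (Y < Z) on D(Y)={3,7,8} D(Z)={2,3,4,6,8,9}: Z {2,3,4,6,8,9}->{4,6,8,9}
Constraint 2 (Z < V) on D(Z)={4,6,8,9} D(V)={2,5,6,7,8}: Z {4,6,8,9}->{4,6}; V {2,5,6,7,8}->{5,6,7,8}
So after constraint 2: D(V) = {5,6,7,8}

Answer: {5,6,7,8}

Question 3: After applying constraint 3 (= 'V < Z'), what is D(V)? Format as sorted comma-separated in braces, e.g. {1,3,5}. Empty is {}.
Constraint 1 (Y < Z) on D(Y)={3,7,8} D(Z)={2,3,4,6,8,9}: Z {2,3,4,6,8,9}->{4,6,8,9}
Constraint 2 (Z < V) on D(Z)={4,6,8,9} D(V)={2,5,6,7,8}: Z {4,6,8,9}->{4,6}; V {2,5,6,7,8}->{5,6,7,8}
Constraint 3 (V < Z) on D(V)={5,6,7,8} D(Z)={4,6}: V {5,6,7,8}->{5}; Z {4,6}->{6}
So after constraint 3: D(V) = {5}

Answer: {5}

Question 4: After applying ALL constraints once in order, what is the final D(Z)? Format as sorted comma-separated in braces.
Constraint 1 (Y < Z) on D(Y)={3,7,8} D(Z)={2,3,4,6,8,9}: Z {2,3,4,6,8,9}->{4,6,8,9}
Constraint 2 (Z < V) on D(Z)={4,6,8,9} D(V)={2,5,6,7,8}: Z {4,6,8,9}->{4,6}; V {2,5,6,7,8}->{5,6,7,8}
Constraint 3 (V < Z) on D(V)={5,6,7,8} D(Z)={4,6}: V {5,6,7,8}->{5}; Z {4,6}->{6}
So after all 3 constraints: D(Z) = {6}

Answer: {6}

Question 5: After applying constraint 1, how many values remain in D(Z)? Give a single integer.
Constraint 1 (Y < Z) on D(Y)={3,7,8} D(Z)={2,3,4,6,8,9}: Z {2,3,4,6,8,9}->{4,6,8,9}
So after constraint 1: D(Z)={4,6,8,9}, size = 4

Answer: 4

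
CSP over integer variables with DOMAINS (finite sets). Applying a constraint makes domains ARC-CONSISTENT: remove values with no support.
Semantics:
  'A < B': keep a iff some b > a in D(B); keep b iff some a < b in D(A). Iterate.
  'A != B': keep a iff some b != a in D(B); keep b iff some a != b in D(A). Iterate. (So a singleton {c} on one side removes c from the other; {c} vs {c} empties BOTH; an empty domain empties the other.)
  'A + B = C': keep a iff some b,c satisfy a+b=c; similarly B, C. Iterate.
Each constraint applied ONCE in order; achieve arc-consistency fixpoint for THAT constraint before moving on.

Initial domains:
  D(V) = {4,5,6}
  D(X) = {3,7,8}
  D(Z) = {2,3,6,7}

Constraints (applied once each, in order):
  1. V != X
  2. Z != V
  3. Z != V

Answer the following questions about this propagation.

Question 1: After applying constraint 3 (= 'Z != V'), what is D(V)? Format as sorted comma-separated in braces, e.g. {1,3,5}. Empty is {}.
Constraint 1 (V != X) on D(V)={4,5,6} D(X)={3,7,8}: no change
Constraint 2 (Z != V) on D(Z)={2,3,6,7} D(V)={4,5,6}: no change
Constraint 3 (Z != V) on D(Z)={2,3,6,7} D(V)={4,5,6}: no change
So after constraint 3: D(V) = {4,5,6}

Answer: {4,5,6}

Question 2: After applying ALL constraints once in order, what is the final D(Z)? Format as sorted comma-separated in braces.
Constraint 1 (V != X) on D(V)={4,5,6} D(X)={3,7,8}: no change
Constraint 2 (Z != V) on D(Z)={2,3,6,7} D(V)={4,5,6}: no change
Constraint 3 (Z != V) on D(Z)={2,3,6,7} D(V)={4,5,6}: no change
So after all 3 constraints: D(Z) = {2,3,6,7}

Answer: {2,3,6,7}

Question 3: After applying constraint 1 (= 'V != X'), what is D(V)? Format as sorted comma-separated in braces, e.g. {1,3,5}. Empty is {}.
Constraint 1 (V != X) on D(V)={4,5,6} D(X)={3,7,8}: no change
So after constraint 1: D(V) = {4,5,6}

Answer: {4,5,6}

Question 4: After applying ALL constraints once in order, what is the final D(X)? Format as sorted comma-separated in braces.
Answer: {3,7,8}

Derivation:
Constraint 1 (V != X) on D(V)={4,5,6} D(X)={3,7,8}: no change
Constraint 2 (Z != V) on D(Z)={2,3,6,7} D(V)={4,5,6}: no change
Constraint 3 (Z != V) on D(Z)={2,3,6,7} D(V)={4,5,6}: no change
So after all 3 constraints: D(X) = {3,7,8}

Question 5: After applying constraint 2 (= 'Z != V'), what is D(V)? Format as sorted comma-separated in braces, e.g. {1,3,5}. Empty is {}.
Constraint 1 (V != X) on D(V)={4,5,6} D(X)={3,7,8}: no change
Constraint 2 (Z != V) on D(Z)={2,3,6,7} D(V)={4,5,6}: no change
So after constraint 2: D(V) = {4,5,6}

Answer: {4,5,6}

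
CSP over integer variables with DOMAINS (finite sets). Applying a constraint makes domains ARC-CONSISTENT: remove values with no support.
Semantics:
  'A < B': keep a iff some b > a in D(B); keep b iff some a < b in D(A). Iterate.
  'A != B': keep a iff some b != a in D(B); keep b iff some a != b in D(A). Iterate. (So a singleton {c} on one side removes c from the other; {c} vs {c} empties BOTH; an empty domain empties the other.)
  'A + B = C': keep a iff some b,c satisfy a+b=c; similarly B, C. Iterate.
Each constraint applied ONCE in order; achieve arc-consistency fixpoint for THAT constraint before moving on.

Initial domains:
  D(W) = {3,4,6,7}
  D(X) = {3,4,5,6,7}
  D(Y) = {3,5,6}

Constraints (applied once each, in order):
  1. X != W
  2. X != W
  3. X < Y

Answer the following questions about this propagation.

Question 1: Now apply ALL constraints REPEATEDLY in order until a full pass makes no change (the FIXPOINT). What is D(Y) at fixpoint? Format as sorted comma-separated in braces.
Answer: {5,6}

Derivation:
pass 0 (initial): D(Y)={3,5,6}
pass 1: X {3,4,5,6,7}->{3,4,5}; Y {3,5,6}->{5,6}
pass 2: no change
Fixpoint after 2 passes: D(Y) = {5,6}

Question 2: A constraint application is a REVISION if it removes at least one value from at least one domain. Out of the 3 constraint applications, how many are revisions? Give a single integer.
Constraint 1 (X != W) on D(X)={3,4,5,6,7} D(W)={3,4,6,7}: no change => not a revision
Constraint 2 (X != W) on D(X)={3,4,5,6,7} D(W)={3,4,6,7}: no change => not a revision
Constraint 3 (X < Y) on D(X)={3,4,5,6,7} D(Y)={3,5,6}: X {3,4,5,6,7}->{3,4,5}; Y {3,5,6}->{5,6} => REVISION
Total revisions = 1

Answer: 1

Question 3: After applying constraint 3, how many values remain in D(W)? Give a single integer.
Answer: 4

Derivation:
Constraint 1 (X != W) on D(X)={3,4,5,6,7} D(W)={3,4,6,7}: no change
Constraint 2 (X != W) on D(X)={3,4,5,6,7} D(W)={3,4,6,7}: no change
Constraint 3 (X < Y) on D(X)={3,4,5,6,7} D(Y)={3,5,6}: X {3,4,5,6,7}->{3,4,5}; Y {3,5,6}->{5,6}
So after constraint 3: D(W)={3,4,6,7}, size = 4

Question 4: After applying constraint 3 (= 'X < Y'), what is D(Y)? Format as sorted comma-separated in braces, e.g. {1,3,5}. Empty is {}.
Answer: {5,6}

Derivation:
Constraint 1 (X != W) on D(X)={3,4,5,6,7} D(W)={3,4,6,7}: no change
Constraint 2 (X != W) on D(X)={3,4,5,6,7} D(W)={3,4,6,7}: no change
Constraint 3 (X < Y) on D(X)={3,4,5,6,7} D(Y)={3,5,6}: X {3,4,5,6,7}->{3,4,5}; Y {3,5,6}->{5,6}
So after constraint 3: D(Y) = {5,6}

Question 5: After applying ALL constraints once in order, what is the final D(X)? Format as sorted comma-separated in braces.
Constraint 1 (X != W) on D(X)={3,4,5,6,7} D(W)={3,4,6,7}: no change
Constraint 2 (X != W) on D(X)={3,4,5,6,7} D(W)={3,4,6,7}: no change
Constraint 3 (X < Y) on D(X)={3,4,5,6,7} D(Y)={3,5,6}: X {3,4,5,6,7}->{3,4,5}; Y {3,5,6}->{5,6}
So after all 3 constraints: D(X) = {3,4,5}

Answer: {3,4,5}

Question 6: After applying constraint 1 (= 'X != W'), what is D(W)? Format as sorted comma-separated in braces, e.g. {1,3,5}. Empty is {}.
Constraint 1 (X != W) on D(X)={3,4,5,6,7} D(W)={3,4,6,7}: no change
So after constraint 1: D(W) = {3,4,6,7}

Answer: {3,4,6,7}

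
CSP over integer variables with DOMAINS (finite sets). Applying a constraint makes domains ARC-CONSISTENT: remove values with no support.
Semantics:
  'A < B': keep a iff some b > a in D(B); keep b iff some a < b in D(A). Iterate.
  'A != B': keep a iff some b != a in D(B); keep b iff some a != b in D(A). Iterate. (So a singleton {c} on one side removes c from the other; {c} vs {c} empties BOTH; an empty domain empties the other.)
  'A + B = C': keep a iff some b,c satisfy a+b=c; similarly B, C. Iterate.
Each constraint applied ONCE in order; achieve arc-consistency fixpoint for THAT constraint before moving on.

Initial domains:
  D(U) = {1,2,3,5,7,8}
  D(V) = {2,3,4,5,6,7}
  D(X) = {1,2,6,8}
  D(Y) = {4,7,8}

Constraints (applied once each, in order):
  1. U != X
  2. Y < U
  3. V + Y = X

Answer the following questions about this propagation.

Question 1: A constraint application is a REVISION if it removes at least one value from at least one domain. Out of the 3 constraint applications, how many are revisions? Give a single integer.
Constraint 1 (U != X) on D(U)={1,2,3,5,7,8} D(X)={1,2,6,8}: no change => not a revision
Constraint 2 (Y < U) on D(Y)={4,7,8} D(U)={1,2,3,5,7,8}: Y {4,7,8}->{4,7}; U {1,2,3,5,7,8}->{5,7,8} => REVISION
Constraint 3 (V + Y = X) on D(V)={2,3,4,5,6,7} D(Y)={4,7} D(X)={1,2,6,8}: V {2,3,4,5,6,7}->{2,4}; Y {4,7}->{4}; X {1,2,6,8}->{6,8} => REVISION
Total revisions = 2

Answer: 2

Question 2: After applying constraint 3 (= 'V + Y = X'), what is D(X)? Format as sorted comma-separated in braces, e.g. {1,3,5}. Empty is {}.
Answer: {6,8}

Derivation:
Constraint 1 (U != X) on D(U)={1,2,3,5,7,8} D(X)={1,2,6,8}: no change
Constraint 2 (Y < U) on D(Y)={4,7,8} D(U)={1,2,3,5,7,8}: Y {4,7,8}->{4,7}; U {1,2,3,5,7,8}->{5,7,8}
Constraint 3 (V + Y = X) on D(V)={2,3,4,5,6,7} D(Y)={4,7} D(X)={1,2,6,8}: V {2,3,4,5,6,7}->{2,4}; Y {4,7}->{4}; X {1,2,6,8}->{6,8}
So after constraint 3: D(X) = {6,8}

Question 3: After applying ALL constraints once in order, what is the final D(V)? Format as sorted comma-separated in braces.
Answer: {2,4}

Derivation:
Constraint 1 (U != X) on D(U)={1,2,3,5,7,8} D(X)={1,2,6,8}: no change
Constraint 2 (Y < U) on D(Y)={4,7,8} D(U)={1,2,3,5,7,8}: Y {4,7,8}->{4,7}; U {1,2,3,5,7,8}->{5,7,8}
Constraint 3 (V + Y = X) on D(V)={2,3,4,5,6,7} D(Y)={4,7} D(X)={1,2,6,8}: V {2,3,4,5,6,7}->{2,4}; Y {4,7}->{4}; X {1,2,6,8}->{6,8}
So after all 3 constraints: D(V) = {2,4}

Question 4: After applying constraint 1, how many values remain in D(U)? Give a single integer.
Answer: 6

Derivation:
Constraint 1 (U != X) on D(U)={1,2,3,5,7,8} D(X)={1,2,6,8}: no change
So after constraint 1: D(U)={1,2,3,5,7,8}, size = 6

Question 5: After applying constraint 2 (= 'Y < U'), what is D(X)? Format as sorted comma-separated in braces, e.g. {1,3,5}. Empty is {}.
Answer: {1,2,6,8}

Derivation:
Constraint 1 (U != X) on D(U)={1,2,3,5,7,8} D(X)={1,2,6,8}: no change
Constraint 2 (Y < U) on D(Y)={4,7,8} D(U)={1,2,3,5,7,8}: Y {4,7,8}->{4,7}; U {1,2,3,5,7,8}->{5,7,8}
So after constraint 2: D(X) = {1,2,6,8}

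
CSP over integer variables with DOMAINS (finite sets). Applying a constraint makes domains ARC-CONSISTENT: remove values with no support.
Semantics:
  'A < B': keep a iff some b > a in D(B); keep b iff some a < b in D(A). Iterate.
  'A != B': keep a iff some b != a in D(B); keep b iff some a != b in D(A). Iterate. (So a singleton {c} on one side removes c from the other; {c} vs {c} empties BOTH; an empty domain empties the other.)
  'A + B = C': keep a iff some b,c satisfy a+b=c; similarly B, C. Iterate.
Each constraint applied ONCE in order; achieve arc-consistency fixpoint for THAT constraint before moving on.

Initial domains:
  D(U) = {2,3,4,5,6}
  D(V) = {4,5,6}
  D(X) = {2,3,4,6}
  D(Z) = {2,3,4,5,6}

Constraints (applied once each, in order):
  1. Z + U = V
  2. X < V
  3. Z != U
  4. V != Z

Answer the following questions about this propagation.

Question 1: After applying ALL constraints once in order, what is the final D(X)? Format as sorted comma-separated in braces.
Answer: {2,3,4}

Derivation:
Constraint 1 (Z + U = V) on D(Z)={2,3,4,5,6} D(U)={2,3,4,5,6} D(V)={4,5,6}: Z {2,3,4,5,6}->{2,3,4}; U {2,3,4,5,6}->{2,3,4}
Constraint 2 (X < V) on D(X)={2,3,4,6} D(V)={4,5,6}: X {2,3,4,6}->{2,3,4}
Constraint 3 (Z != U) on D(Z)={2,3,4} D(U)={2,3,4}: no change
Constraint 4 (V != Z) on D(V)={4,5,6} D(Z)={2,3,4}: no change
So after all 4 constraints: D(X) = {2,3,4}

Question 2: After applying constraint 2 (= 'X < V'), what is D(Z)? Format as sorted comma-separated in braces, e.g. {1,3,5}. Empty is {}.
Constraint 1 (Z + U = V) on D(Z)={2,3,4,5,6} D(U)={2,3,4,5,6} D(V)={4,5,6}: Z {2,3,4,5,6}->{2,3,4}; U {2,3,4,5,6}->{2,3,4}
Constraint 2 (X < V) on D(X)={2,3,4,6} D(V)={4,5,6}: X {2,3,4,6}->{2,3,4}
So after constraint 2: D(Z) = {2,3,4}

Answer: {2,3,4}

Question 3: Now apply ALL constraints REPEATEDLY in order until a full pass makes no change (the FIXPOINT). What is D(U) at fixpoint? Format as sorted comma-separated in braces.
Answer: {2,3,4}

Derivation:
pass 0 (initial): D(U)={2,3,4,5,6}
pass 1: U {2,3,4,5,6}->{2,3,4}; X {2,3,4,6}->{2,3,4}; Z {2,3,4,5,6}->{2,3,4}
pass 2: no change
Fixpoint after 2 passes: D(U) = {2,3,4}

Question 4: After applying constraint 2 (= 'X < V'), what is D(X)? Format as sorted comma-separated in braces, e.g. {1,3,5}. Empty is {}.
Constraint 1 (Z + U = V) on D(Z)={2,3,4,5,6} D(U)={2,3,4,5,6} D(V)={4,5,6}: Z {2,3,4,5,6}->{2,3,4}; U {2,3,4,5,6}->{2,3,4}
Constraint 2 (X < V) on D(X)={2,3,4,6} D(V)={4,5,6}: X {2,3,4,6}->{2,3,4}
So after constraint 2: D(X) = {2,3,4}

Answer: {2,3,4}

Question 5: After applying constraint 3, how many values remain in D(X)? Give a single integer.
Answer: 3

Derivation:
Constraint 1 (Z + U = V) on D(Z)={2,3,4,5,6} D(U)={2,3,4,5,6} D(V)={4,5,6}: Z {2,3,4,5,6}->{2,3,4}; U {2,3,4,5,6}->{2,3,4}
Constraint 2 (X < V) on D(X)={2,3,4,6} D(V)={4,5,6}: X {2,3,4,6}->{2,3,4}
Constraint 3 (Z != U) on D(Z)={2,3,4} D(U)={2,3,4}: no change
So after constraint 3: D(X)={2,3,4}, size = 3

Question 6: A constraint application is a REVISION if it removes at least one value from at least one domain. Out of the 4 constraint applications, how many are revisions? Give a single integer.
Constraint 1 (Z + U = V) on D(Z)={2,3,4,5,6} D(U)={2,3,4,5,6} D(V)={4,5,6}: Z {2,3,4,5,6}->{2,3,4}; U {2,3,4,5,6}->{2,3,4} => REVISION
Constraint 2 (X < V) on D(X)={2,3,4,6} D(V)={4,5,6}: X {2,3,4,6}->{2,3,4} => REVISION
Constraint 3 (Z != U) on D(Z)={2,3,4} D(U)={2,3,4}: no change => not a revision
Constraint 4 (V != Z) on D(V)={4,5,6} D(Z)={2,3,4}: no change => not a revision
Total revisions = 2

Answer: 2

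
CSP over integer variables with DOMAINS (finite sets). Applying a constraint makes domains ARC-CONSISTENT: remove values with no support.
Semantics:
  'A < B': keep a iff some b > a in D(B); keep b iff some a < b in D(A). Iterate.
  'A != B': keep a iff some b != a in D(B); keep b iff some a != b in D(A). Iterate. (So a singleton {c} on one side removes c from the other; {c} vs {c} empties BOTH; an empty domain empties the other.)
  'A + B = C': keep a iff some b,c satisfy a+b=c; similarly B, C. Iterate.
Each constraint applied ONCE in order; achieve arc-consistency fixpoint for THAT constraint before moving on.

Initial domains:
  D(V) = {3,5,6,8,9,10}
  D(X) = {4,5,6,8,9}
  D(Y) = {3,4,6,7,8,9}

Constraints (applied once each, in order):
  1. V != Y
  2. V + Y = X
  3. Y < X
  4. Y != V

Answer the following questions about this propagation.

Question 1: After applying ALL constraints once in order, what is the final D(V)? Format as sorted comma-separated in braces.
Constraint 1 (V != Y) on D(V)={3,5,6,8,9,10} D(Y)={3,4,6,7,8,9}: no change
Constraint 2 (V + Y = X) on D(V)={3,5,6,8,9,10} D(Y)={3,4,6,7,8,9} D(X)={4,5,6,8,9}: V {3,5,6,8,9,10}->{3,5,6}; Y {3,4,6,7,8,9}->{3,4,6}; X {4,5,6,8,9}->{6,8,9}
Constraint 3 (Y < X) on D(Y)={3,4,6} D(X)={6,8,9}: no change
Constraint 4 (Y != V) on D(Y)={3,4,6} D(V)={3,5,6}: no change
So after all 4 constraints: D(V) = {3,5,6}

Answer: {3,5,6}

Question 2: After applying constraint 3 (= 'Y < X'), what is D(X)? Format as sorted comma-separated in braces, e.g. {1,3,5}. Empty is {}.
Answer: {6,8,9}

Derivation:
Constraint 1 (V != Y) on D(V)={3,5,6,8,9,10} D(Y)={3,4,6,7,8,9}: no change
Constraint 2 (V + Y = X) on D(V)={3,5,6,8,9,10} D(Y)={3,4,6,7,8,9} D(X)={4,5,6,8,9}: V {3,5,6,8,9,10}->{3,5,6}; Y {3,4,6,7,8,9}->{3,4,6}; X {4,5,6,8,9}->{6,8,9}
Constraint 3 (Y < X) on D(Y)={3,4,6} D(X)={6,8,9}: no change
So after constraint 3: D(X) = {6,8,9}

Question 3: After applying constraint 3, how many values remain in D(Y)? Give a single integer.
Answer: 3

Derivation:
Constraint 1 (V != Y) on D(V)={3,5,6,8,9,10} D(Y)={3,4,6,7,8,9}: no change
Constraint 2 (V + Y = X) on D(V)={3,5,6,8,9,10} D(Y)={3,4,6,7,8,9} D(X)={4,5,6,8,9}: V {3,5,6,8,9,10}->{3,5,6}; Y {3,4,6,7,8,9}->{3,4,6}; X {4,5,6,8,9}->{6,8,9}
Constraint 3 (Y < X) on D(Y)={3,4,6} D(X)={6,8,9}: no change
So after constraint 3: D(Y)={3,4,6}, size = 3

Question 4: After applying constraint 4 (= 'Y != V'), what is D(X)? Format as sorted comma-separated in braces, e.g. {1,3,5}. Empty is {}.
Constraint 1 (V != Y) on D(V)={3,5,6,8,9,10} D(Y)={3,4,6,7,8,9}: no change
Constraint 2 (V + Y = X) on D(V)={3,5,6,8,9,10} D(Y)={3,4,6,7,8,9} D(X)={4,5,6,8,9}: V {3,5,6,8,9,10}->{3,5,6}; Y {3,4,6,7,8,9}->{3,4,6}; X {4,5,6,8,9}->{6,8,9}
Constraint 3 (Y < X) on D(Y)={3,4,6} D(X)={6,8,9}: no change
Constraint 4 (Y != V) on D(Y)={3,4,6} D(V)={3,5,6}: no change
So after constraint 4: D(X) = {6,8,9}

Answer: {6,8,9}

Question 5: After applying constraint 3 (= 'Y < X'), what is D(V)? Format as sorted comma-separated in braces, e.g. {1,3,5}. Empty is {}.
Constraint 1 (V != Y) on D(V)={3,5,6,8,9,10} D(Y)={3,4,6,7,8,9}: no change
Constraint 2 (V + Y = X) on D(V)={3,5,6,8,9,10} D(Y)={3,4,6,7,8,9} D(X)={4,5,6,8,9}: V {3,5,6,8,9,10}->{3,5,6}; Y {3,4,6,7,8,9}->{3,4,6}; X {4,5,6,8,9}->{6,8,9}
Constraint 3 (Y < X) on D(Y)={3,4,6} D(X)={6,8,9}: no change
So after constraint 3: D(V) = {3,5,6}

Answer: {3,5,6}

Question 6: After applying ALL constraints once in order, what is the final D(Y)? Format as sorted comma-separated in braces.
Constraint 1 (V != Y) on D(V)={3,5,6,8,9,10} D(Y)={3,4,6,7,8,9}: no change
Constraint 2 (V + Y = X) on D(V)={3,5,6,8,9,10} D(Y)={3,4,6,7,8,9} D(X)={4,5,6,8,9}: V {3,5,6,8,9,10}->{3,5,6}; Y {3,4,6,7,8,9}->{3,4,6}; X {4,5,6,8,9}->{6,8,9}
Constraint 3 (Y < X) on D(Y)={3,4,6} D(X)={6,8,9}: no change
Constraint 4 (Y != V) on D(Y)={3,4,6} D(V)={3,5,6}: no change
So after all 4 constraints: D(Y) = {3,4,6}

Answer: {3,4,6}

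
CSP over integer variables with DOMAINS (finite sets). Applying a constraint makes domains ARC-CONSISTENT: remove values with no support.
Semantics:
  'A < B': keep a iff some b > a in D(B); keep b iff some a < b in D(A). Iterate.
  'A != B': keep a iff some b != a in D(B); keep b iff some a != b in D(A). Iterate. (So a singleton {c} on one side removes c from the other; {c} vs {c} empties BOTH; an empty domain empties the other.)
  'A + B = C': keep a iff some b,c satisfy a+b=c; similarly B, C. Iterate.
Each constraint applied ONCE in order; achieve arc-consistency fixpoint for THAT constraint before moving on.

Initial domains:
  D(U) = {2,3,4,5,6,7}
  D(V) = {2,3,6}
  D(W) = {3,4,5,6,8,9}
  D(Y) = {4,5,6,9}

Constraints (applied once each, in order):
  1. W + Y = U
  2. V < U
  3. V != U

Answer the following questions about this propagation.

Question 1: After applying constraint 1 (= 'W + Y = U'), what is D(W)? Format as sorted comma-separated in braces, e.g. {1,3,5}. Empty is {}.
Answer: {3}

Derivation:
Constraint 1 (W + Y = U) on D(W)={3,4,5,6,8,9} D(Y)={4,5,6,9} D(U)={2,3,4,5,6,7}: W {3,4,5,6,8,9}->{3}; Y {4,5,6,9}->{4}; U {2,3,4,5,6,7}->{7}
So after constraint 1: D(W) = {3}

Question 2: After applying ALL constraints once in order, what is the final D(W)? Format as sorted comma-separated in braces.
Constraint 1 (W + Y = U) on D(W)={3,4,5,6,8,9} D(Y)={4,5,6,9} D(U)={2,3,4,5,6,7}: W {3,4,5,6,8,9}->{3}; Y {4,5,6,9}->{4}; U {2,3,4,5,6,7}->{7}
Constraint 2 (V < U) on D(V)={2,3,6} D(U)={7}: no change
Constraint 3 (V != U) on D(V)={2,3,6} D(U)={7}: no change
So after all 3 constraints: D(W) = {3}

Answer: {3}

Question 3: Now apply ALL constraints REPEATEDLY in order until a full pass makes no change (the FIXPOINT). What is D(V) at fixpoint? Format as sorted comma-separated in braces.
pass 0 (initial): D(V)={2,3,6}
pass 1: U {2,3,4,5,6,7}->{7}; W {3,4,5,6,8,9}->{3}; Y {4,5,6,9}->{4}
pass 2: no change
Fixpoint after 2 passes: D(V) = {2,3,6}

Answer: {2,3,6}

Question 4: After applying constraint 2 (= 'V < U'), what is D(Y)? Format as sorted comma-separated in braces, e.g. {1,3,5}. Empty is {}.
Answer: {4}

Derivation:
Constraint 1 (W + Y = U) on D(W)={3,4,5,6,8,9} D(Y)={4,5,6,9} D(U)={2,3,4,5,6,7}: W {3,4,5,6,8,9}->{3}; Y {4,5,6,9}->{4}; U {2,3,4,5,6,7}->{7}
Constraint 2 (V < U) on D(V)={2,3,6} D(U)={7}: no change
So after constraint 2: D(Y) = {4}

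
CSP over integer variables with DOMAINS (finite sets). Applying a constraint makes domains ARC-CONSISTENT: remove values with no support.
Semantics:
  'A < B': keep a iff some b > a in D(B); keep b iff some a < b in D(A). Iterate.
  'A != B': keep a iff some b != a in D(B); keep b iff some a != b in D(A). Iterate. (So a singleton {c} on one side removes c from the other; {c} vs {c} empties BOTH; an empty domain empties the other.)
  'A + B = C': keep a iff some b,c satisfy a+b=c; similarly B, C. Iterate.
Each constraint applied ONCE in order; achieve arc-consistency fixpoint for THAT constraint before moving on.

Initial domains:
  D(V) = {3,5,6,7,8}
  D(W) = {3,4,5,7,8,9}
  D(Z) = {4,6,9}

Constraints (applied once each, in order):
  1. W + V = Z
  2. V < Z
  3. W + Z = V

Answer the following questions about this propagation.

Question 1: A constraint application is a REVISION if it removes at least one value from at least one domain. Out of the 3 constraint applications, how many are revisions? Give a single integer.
Answer: 2

Derivation:
Constraint 1 (W + V = Z) on D(W)={3,4,5,7,8,9} D(V)={3,5,6,7,8} D(Z)={4,6,9}: W {3,4,5,7,8,9}->{3,4}; V {3,5,6,7,8}->{3,5,6}; Z {4,6,9}->{6,9} => REVISION
Constraint 2 (V < Z) on D(V)={3,5,6} D(Z)={6,9}: no change => not a revision
Constraint 3 (W + Z = V) on D(W)={3,4} D(Z)={6,9} D(V)={3,5,6}: W {3,4}->{}; Z {6,9}->{}; V {3,5,6}->{} => REVISION
Total revisions = 2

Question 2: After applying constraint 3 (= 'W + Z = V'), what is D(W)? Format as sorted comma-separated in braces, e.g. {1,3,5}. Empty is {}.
Constraint 1 (W + V = Z) on D(W)={3,4,5,7,8,9} D(V)={3,5,6,7,8} D(Z)={4,6,9}: W {3,4,5,7,8,9}->{3,4}; V {3,5,6,7,8}->{3,5,6}; Z {4,6,9}->{6,9}
Constraint 2 (V < Z) on D(V)={3,5,6} D(Z)={6,9}: no change
Constraint 3 (W + Z = V) on D(W)={3,4} D(Z)={6,9} D(V)={3,5,6}: W {3,4}->{}; Z {6,9}->{}; V {3,5,6}->{}
So after constraint 3: D(W) = {}

Answer: {}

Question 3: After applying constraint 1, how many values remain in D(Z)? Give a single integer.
Answer: 2

Derivation:
Constraint 1 (W + V = Z) on D(W)={3,4,5,7,8,9} D(V)={3,5,6,7,8} D(Z)={4,6,9}: W {3,4,5,7,8,9}->{3,4}; V {3,5,6,7,8}->{3,5,6}; Z {4,6,9}->{6,9}
So after constraint 1: D(Z)={6,9}, size = 2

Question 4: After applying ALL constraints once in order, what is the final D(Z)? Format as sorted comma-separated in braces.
Answer: {}

Derivation:
Constraint 1 (W + V = Z) on D(W)={3,4,5,7,8,9} D(V)={3,5,6,7,8} D(Z)={4,6,9}: W {3,4,5,7,8,9}->{3,4}; V {3,5,6,7,8}->{3,5,6}; Z {4,6,9}->{6,9}
Constraint 2 (V < Z) on D(V)={3,5,6} D(Z)={6,9}: no change
Constraint 3 (W + Z = V) on D(W)={3,4} D(Z)={6,9} D(V)={3,5,6}: W {3,4}->{}; Z {6,9}->{}; V {3,5,6}->{}
So after all 3 constraints: D(Z) = {}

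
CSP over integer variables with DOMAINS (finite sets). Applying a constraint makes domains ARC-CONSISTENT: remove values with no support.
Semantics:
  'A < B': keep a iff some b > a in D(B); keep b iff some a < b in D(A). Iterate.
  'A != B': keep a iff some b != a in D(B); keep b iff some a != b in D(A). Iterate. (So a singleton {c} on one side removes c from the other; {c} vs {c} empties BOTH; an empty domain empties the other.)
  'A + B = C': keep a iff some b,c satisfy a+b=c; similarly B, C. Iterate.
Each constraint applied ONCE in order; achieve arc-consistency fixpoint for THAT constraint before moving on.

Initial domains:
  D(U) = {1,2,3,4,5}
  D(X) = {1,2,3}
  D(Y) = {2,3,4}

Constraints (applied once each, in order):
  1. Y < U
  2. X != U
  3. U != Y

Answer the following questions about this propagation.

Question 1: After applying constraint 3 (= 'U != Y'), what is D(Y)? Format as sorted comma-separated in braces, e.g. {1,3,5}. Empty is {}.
Constraint 1 (Y < U) on D(Y)={2,3,4} D(U)={1,2,3,4,5}: U {1,2,3,4,5}->{3,4,5}
Constraint 2 (X != U) on D(X)={1,2,3} D(U)={3,4,5}: no change
Constraint 3 (U != Y) on D(U)={3,4,5} D(Y)={2,3,4}: no change
So after constraint 3: D(Y) = {2,3,4}

Answer: {2,3,4}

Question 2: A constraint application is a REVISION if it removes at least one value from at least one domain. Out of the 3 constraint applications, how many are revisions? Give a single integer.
Answer: 1

Derivation:
Constraint 1 (Y < U) on D(Y)={2,3,4} D(U)={1,2,3,4,5}: U {1,2,3,4,5}->{3,4,5} => REVISION
Constraint 2 (X != U) on D(X)={1,2,3} D(U)={3,4,5}: no change => not a revision
Constraint 3 (U != Y) on D(U)={3,4,5} D(Y)={2,3,4}: no change => not a revision
Total revisions = 1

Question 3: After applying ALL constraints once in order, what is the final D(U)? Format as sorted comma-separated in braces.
Answer: {3,4,5}

Derivation:
Constraint 1 (Y < U) on D(Y)={2,3,4} D(U)={1,2,3,4,5}: U {1,2,3,4,5}->{3,4,5}
Constraint 2 (X != U) on D(X)={1,2,3} D(U)={3,4,5}: no change
Constraint 3 (U != Y) on D(U)={3,4,5} D(Y)={2,3,4}: no change
So after all 3 constraints: D(U) = {3,4,5}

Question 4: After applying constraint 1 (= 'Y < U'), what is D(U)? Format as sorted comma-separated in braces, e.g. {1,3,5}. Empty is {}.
Constraint 1 (Y < U) on D(Y)={2,3,4} D(U)={1,2,3,4,5}: U {1,2,3,4,5}->{3,4,5}
So after constraint 1: D(U) = {3,4,5}

Answer: {3,4,5}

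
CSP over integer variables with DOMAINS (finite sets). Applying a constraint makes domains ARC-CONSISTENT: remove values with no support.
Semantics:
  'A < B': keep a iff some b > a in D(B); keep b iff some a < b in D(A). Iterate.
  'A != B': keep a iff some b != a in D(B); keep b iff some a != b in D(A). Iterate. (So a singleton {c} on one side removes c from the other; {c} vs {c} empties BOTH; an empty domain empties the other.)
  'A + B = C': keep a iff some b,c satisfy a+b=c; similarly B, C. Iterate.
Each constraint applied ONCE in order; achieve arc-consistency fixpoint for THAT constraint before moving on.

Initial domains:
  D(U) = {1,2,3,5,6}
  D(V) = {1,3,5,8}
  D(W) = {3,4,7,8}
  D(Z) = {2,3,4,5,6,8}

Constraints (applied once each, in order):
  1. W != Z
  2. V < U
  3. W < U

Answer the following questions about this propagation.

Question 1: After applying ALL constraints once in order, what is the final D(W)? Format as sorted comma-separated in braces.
Constraint 1 (W != Z) on D(W)={3,4,7,8} D(Z)={2,3,4,5,6,8}: no change
Constraint 2 (V < U) on D(V)={1,3,5,8} D(U)={1,2,3,5,6}: V {1,3,5,8}->{1,3,5}; U {1,2,3,5,6}->{2,3,5,6}
Constraint 3 (W < U) on D(W)={3,4,7,8} D(U)={2,3,5,6}: W {3,4,7,8}->{3,4}; U {2,3,5,6}->{5,6}
So after all 3 constraints: D(W) = {3,4}

Answer: {3,4}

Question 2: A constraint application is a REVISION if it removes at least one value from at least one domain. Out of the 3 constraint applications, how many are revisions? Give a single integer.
Answer: 2

Derivation:
Constraint 1 (W != Z) on D(W)={3,4,7,8} D(Z)={2,3,4,5,6,8}: no change => not a revision
Constraint 2 (V < U) on D(V)={1,3,5,8} D(U)={1,2,3,5,6}: V {1,3,5,8}->{1,3,5}; U {1,2,3,5,6}->{2,3,5,6} => REVISION
Constraint 3 (W < U) on D(W)={3,4,7,8} D(U)={2,3,5,6}: W {3,4,7,8}->{3,4}; U {2,3,5,6}->{5,6} => REVISION
Total revisions = 2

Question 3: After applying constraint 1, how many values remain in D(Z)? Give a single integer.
Answer: 6

Derivation:
Constraint 1 (W != Z) on D(W)={3,4,7,8} D(Z)={2,3,4,5,6,8}: no change
So after constraint 1: D(Z)={2,3,4,5,6,8}, size = 6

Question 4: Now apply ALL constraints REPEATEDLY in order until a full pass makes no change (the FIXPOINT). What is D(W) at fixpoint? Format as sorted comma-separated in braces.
Answer: {3,4}

Derivation:
pass 0 (initial): D(W)={3,4,7,8}
pass 1: U {1,2,3,5,6}->{5,6}; V {1,3,5,8}->{1,3,5}; W {3,4,7,8}->{3,4}
pass 2: no change
Fixpoint after 2 passes: D(W) = {3,4}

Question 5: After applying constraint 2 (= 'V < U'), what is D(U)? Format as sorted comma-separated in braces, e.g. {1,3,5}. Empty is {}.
Answer: {2,3,5,6}

Derivation:
Constraint 1 (W != Z) on D(W)={3,4,7,8} D(Z)={2,3,4,5,6,8}: no change
Constraint 2 (V < U) on D(V)={1,3,5,8} D(U)={1,2,3,5,6}: V {1,3,5,8}->{1,3,5}; U {1,2,3,5,6}->{2,3,5,6}
So after constraint 2: D(U) = {2,3,5,6}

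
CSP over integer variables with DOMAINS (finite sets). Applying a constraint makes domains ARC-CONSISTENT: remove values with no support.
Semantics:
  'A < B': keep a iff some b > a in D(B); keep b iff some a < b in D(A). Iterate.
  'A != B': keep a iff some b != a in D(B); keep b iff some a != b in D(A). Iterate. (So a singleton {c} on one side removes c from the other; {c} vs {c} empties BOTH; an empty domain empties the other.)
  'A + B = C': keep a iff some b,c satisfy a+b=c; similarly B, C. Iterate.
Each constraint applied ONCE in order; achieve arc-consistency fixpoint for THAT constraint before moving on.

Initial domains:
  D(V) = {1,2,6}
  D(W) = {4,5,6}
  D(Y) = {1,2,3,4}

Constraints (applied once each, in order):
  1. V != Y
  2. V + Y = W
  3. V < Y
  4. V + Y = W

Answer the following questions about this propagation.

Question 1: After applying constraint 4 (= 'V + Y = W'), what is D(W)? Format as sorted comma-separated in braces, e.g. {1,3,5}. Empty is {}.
Answer: {4,5,6}

Derivation:
Constraint 1 (V != Y) on D(V)={1,2,6} D(Y)={1,2,3,4}: no change
Constraint 2 (V + Y = W) on D(V)={1,2,6} D(Y)={1,2,3,4} D(W)={4,5,6}: V {1,2,6}->{1,2}; Y {1,2,3,4}->{2,3,4}
Constraint 3 (V < Y) on D(V)={1,2} D(Y)={2,3,4}: no change
Constraint 4 (V + Y = W) on D(V)={1,2} D(Y)={2,3,4} D(W)={4,5,6}: no change
So after constraint 4: D(W) = {4,5,6}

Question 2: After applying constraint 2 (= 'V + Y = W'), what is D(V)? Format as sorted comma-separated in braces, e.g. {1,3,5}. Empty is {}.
Answer: {1,2}

Derivation:
Constraint 1 (V != Y) on D(V)={1,2,6} D(Y)={1,2,3,4}: no change
Constraint 2 (V + Y = W) on D(V)={1,2,6} D(Y)={1,2,3,4} D(W)={4,5,6}: V {1,2,6}->{1,2}; Y {1,2,3,4}->{2,3,4}
So after constraint 2: D(V) = {1,2}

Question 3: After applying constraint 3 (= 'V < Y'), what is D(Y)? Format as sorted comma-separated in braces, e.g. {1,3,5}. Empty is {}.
Answer: {2,3,4}

Derivation:
Constraint 1 (V != Y) on D(V)={1,2,6} D(Y)={1,2,3,4}: no change
Constraint 2 (V + Y = W) on D(V)={1,2,6} D(Y)={1,2,3,4} D(W)={4,5,6}: V {1,2,6}->{1,2}; Y {1,2,3,4}->{2,3,4}
Constraint 3 (V < Y) on D(V)={1,2} D(Y)={2,3,4}: no change
So after constraint 3: D(Y) = {2,3,4}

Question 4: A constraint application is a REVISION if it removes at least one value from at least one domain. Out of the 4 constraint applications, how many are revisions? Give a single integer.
Answer: 1

Derivation:
Constraint 1 (V != Y) on D(V)={1,2,6} D(Y)={1,2,3,4}: no change => not a revision
Constraint 2 (V + Y = W) on D(V)={1,2,6} D(Y)={1,2,3,4} D(W)={4,5,6}: V {1,2,6}->{1,2}; Y {1,2,3,4}->{2,3,4} => REVISION
Constraint 3 (V < Y) on D(V)={1,2} D(Y)={2,3,4}: no change => not a revision
Constraint 4 (V + Y = W) on D(V)={1,2} D(Y)={2,3,4} D(W)={4,5,6}: no change => not a revision
Total revisions = 1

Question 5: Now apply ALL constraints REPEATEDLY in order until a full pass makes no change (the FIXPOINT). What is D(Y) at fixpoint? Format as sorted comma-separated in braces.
Answer: {2,3,4}

Derivation:
pass 0 (initial): D(Y)={1,2,3,4}
pass 1: V {1,2,6}->{1,2}; Y {1,2,3,4}->{2,3,4}
pass 2: no change
Fixpoint after 2 passes: D(Y) = {2,3,4}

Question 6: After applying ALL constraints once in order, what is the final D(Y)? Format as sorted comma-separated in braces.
Constraint 1 (V != Y) on D(V)={1,2,6} D(Y)={1,2,3,4}: no change
Constraint 2 (V + Y = W) on D(V)={1,2,6} D(Y)={1,2,3,4} D(W)={4,5,6}: V {1,2,6}->{1,2}; Y {1,2,3,4}->{2,3,4}
Constraint 3 (V < Y) on D(V)={1,2} D(Y)={2,3,4}: no change
Constraint 4 (V + Y = W) on D(V)={1,2} D(Y)={2,3,4} D(W)={4,5,6}: no change
So after all 4 constraints: D(Y) = {2,3,4}

Answer: {2,3,4}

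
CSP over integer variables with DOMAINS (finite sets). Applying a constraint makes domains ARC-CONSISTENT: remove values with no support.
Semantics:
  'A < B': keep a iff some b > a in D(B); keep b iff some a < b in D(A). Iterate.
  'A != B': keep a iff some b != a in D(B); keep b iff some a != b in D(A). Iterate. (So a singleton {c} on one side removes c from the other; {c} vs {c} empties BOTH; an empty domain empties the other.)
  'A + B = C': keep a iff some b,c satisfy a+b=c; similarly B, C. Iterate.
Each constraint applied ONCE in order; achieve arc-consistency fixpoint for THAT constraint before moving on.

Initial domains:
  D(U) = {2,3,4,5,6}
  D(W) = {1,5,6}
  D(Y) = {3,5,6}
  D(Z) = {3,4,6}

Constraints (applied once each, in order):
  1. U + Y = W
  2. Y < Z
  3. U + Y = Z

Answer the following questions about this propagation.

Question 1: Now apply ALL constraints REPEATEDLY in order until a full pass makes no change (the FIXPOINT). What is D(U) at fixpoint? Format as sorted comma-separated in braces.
Answer: {3}

Derivation:
pass 0 (initial): D(U)={2,3,4,5,6}
pass 1: U {2,3,4,5,6}->{3}; W {1,5,6}->{5,6}; Y {3,5,6}->{3}; Z {3,4,6}->{6}
pass 2: W {5,6}->{6}
pass 3: no change
Fixpoint after 3 passes: D(U) = {3}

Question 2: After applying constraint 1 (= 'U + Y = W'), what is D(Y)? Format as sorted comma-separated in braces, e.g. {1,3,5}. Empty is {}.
Constraint 1 (U + Y = W) on D(U)={2,3,4,5,6} D(Y)={3,5,6} D(W)={1,5,6}: U {2,3,4,5,6}->{2,3}; Y {3,5,6}->{3}; W {1,5,6}->{5,6}
So after constraint 1: D(Y) = {3}

Answer: {3}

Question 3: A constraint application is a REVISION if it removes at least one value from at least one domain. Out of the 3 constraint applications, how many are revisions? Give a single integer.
Answer: 3

Derivation:
Constraint 1 (U + Y = W) on D(U)={2,3,4,5,6} D(Y)={3,5,6} D(W)={1,5,6}: U {2,3,4,5,6}->{2,3}; Y {3,5,6}->{3}; W {1,5,6}->{5,6} => REVISION
Constraint 2 (Y < Z) on D(Y)={3} D(Z)={3,4,6}: Z {3,4,6}->{4,6} => REVISION
Constraint 3 (U + Y = Z) on D(U)={2,3} D(Y)={3} D(Z)={4,6}: U {2,3}->{3}; Z {4,6}->{6} => REVISION
Total revisions = 3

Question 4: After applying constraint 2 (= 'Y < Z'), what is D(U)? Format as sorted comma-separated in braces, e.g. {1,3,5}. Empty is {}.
Constraint 1 (U + Y = W) on D(U)={2,3,4,5,6} D(Y)={3,5,6} D(W)={1,5,6}: U {2,3,4,5,6}->{2,3}; Y {3,5,6}->{3}; W {1,5,6}->{5,6}
Constraint 2 (Y < Z) on D(Y)={3} D(Z)={3,4,6}: Z {3,4,6}->{4,6}
So after constraint 2: D(U) = {2,3}

Answer: {2,3}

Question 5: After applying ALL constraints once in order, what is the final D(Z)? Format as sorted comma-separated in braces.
Answer: {6}

Derivation:
Constraint 1 (U + Y = W) on D(U)={2,3,4,5,6} D(Y)={3,5,6} D(W)={1,5,6}: U {2,3,4,5,6}->{2,3}; Y {3,5,6}->{3}; W {1,5,6}->{5,6}
Constraint 2 (Y < Z) on D(Y)={3} D(Z)={3,4,6}: Z {3,4,6}->{4,6}
Constraint 3 (U + Y = Z) on D(U)={2,3} D(Y)={3} D(Z)={4,6}: U {2,3}->{3}; Z {4,6}->{6}
So after all 3 constraints: D(Z) = {6}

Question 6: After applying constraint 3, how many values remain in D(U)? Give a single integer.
Constraint 1 (U + Y = W) on D(U)={2,3,4,5,6} D(Y)={3,5,6} D(W)={1,5,6}: U {2,3,4,5,6}->{2,3}; Y {3,5,6}->{3}; W {1,5,6}->{5,6}
Constraint 2 (Y < Z) on D(Y)={3} D(Z)={3,4,6}: Z {3,4,6}->{4,6}
Constraint 3 (U + Y = Z) on D(U)={2,3} D(Y)={3} D(Z)={4,6}: U {2,3}->{3}; Z {4,6}->{6}
So after constraint 3: D(U)={3}, size = 1

Answer: 1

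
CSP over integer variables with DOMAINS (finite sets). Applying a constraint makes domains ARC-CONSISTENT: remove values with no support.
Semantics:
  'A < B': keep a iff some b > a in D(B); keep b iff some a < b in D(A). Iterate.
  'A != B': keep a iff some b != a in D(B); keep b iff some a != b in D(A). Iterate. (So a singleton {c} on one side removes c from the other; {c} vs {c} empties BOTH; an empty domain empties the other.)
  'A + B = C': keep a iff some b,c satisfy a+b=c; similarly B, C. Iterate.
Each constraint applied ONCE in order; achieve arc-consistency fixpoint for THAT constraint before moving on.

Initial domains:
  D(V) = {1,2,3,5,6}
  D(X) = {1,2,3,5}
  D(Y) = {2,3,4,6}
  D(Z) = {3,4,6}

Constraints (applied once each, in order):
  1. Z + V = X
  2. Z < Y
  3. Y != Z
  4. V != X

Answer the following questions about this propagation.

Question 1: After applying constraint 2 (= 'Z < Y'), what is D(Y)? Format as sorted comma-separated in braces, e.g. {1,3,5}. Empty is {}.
Answer: {4,6}

Derivation:
Constraint 1 (Z + V = X) on D(Z)={3,4,6} D(V)={1,2,3,5,6} D(X)={1,2,3,5}: Z {3,4,6}->{3,4}; V {1,2,3,5,6}->{1,2}; X {1,2,3,5}->{5}
Constraint 2 (Z < Y) on D(Z)={3,4} D(Y)={2,3,4,6}: Y {2,3,4,6}->{4,6}
So after constraint 2: D(Y) = {4,6}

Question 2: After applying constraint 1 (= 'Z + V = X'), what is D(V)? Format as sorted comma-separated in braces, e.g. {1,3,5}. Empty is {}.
Answer: {1,2}

Derivation:
Constraint 1 (Z + V = X) on D(Z)={3,4,6} D(V)={1,2,3,5,6} D(X)={1,2,3,5}: Z {3,4,6}->{3,4}; V {1,2,3,5,6}->{1,2}; X {1,2,3,5}->{5}
So after constraint 1: D(V) = {1,2}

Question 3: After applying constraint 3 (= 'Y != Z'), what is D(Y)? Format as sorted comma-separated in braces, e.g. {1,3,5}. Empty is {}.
Constraint 1 (Z + V = X) on D(Z)={3,4,6} D(V)={1,2,3,5,6} D(X)={1,2,3,5}: Z {3,4,6}->{3,4}; V {1,2,3,5,6}->{1,2}; X {1,2,3,5}->{5}
Constraint 2 (Z < Y) on D(Z)={3,4} D(Y)={2,3,4,6}: Y {2,3,4,6}->{4,6}
Constraint 3 (Y != Z) on D(Y)={4,6} D(Z)={3,4}: no change
So after constraint 3: D(Y) = {4,6}

Answer: {4,6}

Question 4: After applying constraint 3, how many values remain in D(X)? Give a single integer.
Answer: 1

Derivation:
Constraint 1 (Z + V = X) on D(Z)={3,4,6} D(V)={1,2,3,5,6} D(X)={1,2,3,5}: Z {3,4,6}->{3,4}; V {1,2,3,5,6}->{1,2}; X {1,2,3,5}->{5}
Constraint 2 (Z < Y) on D(Z)={3,4} D(Y)={2,3,4,6}: Y {2,3,4,6}->{4,6}
Constraint 3 (Y != Z) on D(Y)={4,6} D(Z)={3,4}: no change
So after constraint 3: D(X)={5}, size = 1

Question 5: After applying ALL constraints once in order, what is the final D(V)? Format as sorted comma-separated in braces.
Constraint 1 (Z + V = X) on D(Z)={3,4,6} D(V)={1,2,3,5,6} D(X)={1,2,3,5}: Z {3,4,6}->{3,4}; V {1,2,3,5,6}->{1,2}; X {1,2,3,5}->{5}
Constraint 2 (Z < Y) on D(Z)={3,4} D(Y)={2,3,4,6}: Y {2,3,4,6}->{4,6}
Constraint 3 (Y != Z) on D(Y)={4,6} D(Z)={3,4}: no change
Constraint 4 (V != X) on D(V)={1,2} D(X)={5}: no change
So after all 4 constraints: D(V) = {1,2}

Answer: {1,2}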